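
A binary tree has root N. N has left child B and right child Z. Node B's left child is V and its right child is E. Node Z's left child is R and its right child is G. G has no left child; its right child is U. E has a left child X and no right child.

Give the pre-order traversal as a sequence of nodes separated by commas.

N, B, V, E, X, Z, R, G, U

Pre-order visits the node, then its left subtree, then its right subtree.
Visit N.
At N: go left to B.
  Visit B.
  At B: go left to V.
    V is a leaf — visit V.
  At B: go right to E.
    Visit E.
    At E: go left to X.
      X is a leaf — visit X.
    At E: no right child.
At N: go right to Z.
  Visit Z.
  At Z: go left to R.
    R is a leaf — visit R.
  At Z: go right to G.
    Visit G.
    At G: no left child.
    At G: go right to U.
      U is a leaf — visit U.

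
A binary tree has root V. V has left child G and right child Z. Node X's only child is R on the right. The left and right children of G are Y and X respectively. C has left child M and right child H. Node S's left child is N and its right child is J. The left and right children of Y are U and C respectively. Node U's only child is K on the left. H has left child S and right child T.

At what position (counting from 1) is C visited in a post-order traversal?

Post-order visits the left subtree, then the right subtree, then the node.
At V: go left to G.
  At G: go left to Y.
    At Y: go left to U.
      At U: go left to K.
        K is a leaf — visit K.
      At U: no right child.
      Visit U.
    At Y: go right to C.
      At C: go left to M.
        M is a leaf — visit M.
      At C: go right to H.
        At H: go left to S.
          At S: go left to N.
            N is a leaf — visit N.
          At S: go right to J.
            J is a leaf — visit J.
          Visit S.
        At H: go right to T.
          T is a leaf — visit T.
        Visit H.
      Visit C.
    Visit Y.
  At G: go right to X.
    At X: no left child.
    At X: go right to R.
      R is a leaf — visit R.
    Visit X.
  Visit G.
At V: go right to Z.
  Z is a leaf — visit Z.
Visit V.
Full post-order sequence: K, U, M, N, J, S, T, H, C, Y, R, X, G, Z, V.

9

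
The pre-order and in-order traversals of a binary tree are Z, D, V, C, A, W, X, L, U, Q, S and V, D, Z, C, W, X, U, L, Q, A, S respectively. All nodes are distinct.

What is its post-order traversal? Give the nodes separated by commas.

V, D, U, Q, L, X, W, S, A, C, Z

The first element of pre-order is the root; it splits in-order into left and right subtrees.
Root Z: left subtree has 2 nodes {V, D}, right has 8 {C, W, X, U, L, Q, A, S}.
  Root D: left subtree has 1 node {V}, right has 0 { }.
  Root C: left subtree has 0 nodes { }, right has 7 {W, X, U, L, Q, A, S}.
    Root A: left subtree has 5 nodes {W, X, U, L, Q}, right has 1 {S}.
      Root W: left subtree has 0 nodes { }, right has 4 {X, U, L, Q}.
        Root X: left subtree has 0 nodes { }, right has 3 {U, L, Q}.
          Root L: left subtree has 1 node {U}, right has 1 {Q}.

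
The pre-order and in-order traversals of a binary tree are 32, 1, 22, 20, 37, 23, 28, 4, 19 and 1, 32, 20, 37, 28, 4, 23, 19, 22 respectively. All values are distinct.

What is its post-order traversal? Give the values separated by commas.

The first element of pre-order is the root; it splits in-order into left and right subtrees.
Root 32: left subtree has 1 node {1}, right has 7 {20, 37, 28, 4, 23, 19, 22}.
  Root 22: left subtree has 6 nodes {20, 37, 28, 4, 23, 19}, right has 0 { }.
    Root 20: left subtree has 0 nodes { }, right has 5 {37, 28, 4, 23, 19}.
      Root 37: left subtree has 0 nodes { }, right has 4 {28, 4, 23, 19}.
        Root 23: left subtree has 2 nodes {28, 4}, right has 1 {19}.
          Root 28: left subtree has 0 nodes { }, right has 1 {4}.

1, 4, 28, 19, 23, 37, 20, 22, 32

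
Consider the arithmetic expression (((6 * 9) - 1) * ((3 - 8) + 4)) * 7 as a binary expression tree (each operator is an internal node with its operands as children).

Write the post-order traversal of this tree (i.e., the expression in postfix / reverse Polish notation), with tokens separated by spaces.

Post-order on an expression tree gives postfix notation: for each operator, emit left operand, right operand, then the operator.

6 9 * 1 - 3 8 - 4 + * 7 *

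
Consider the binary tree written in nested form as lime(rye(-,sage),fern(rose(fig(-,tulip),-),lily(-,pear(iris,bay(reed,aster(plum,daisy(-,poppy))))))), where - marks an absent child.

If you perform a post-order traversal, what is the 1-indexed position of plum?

Post-order visits the left subtree, then the right subtree, then the node.
At lime: go left to rye.
  At rye: no left child.
  At rye: go right to sage.
    sage is a leaf — visit sage.
  Visit rye.
At lime: go right to fern.
  At fern: go left to rose.
    At rose: go left to fig.
      At fig: no left child.
      At fig: go right to tulip.
        tulip is a leaf — visit tulip.
      Visit fig.
    At rose: no right child.
    Visit rose.
  At fern: go right to lily.
    At lily: no left child.
    At lily: go right to pear.
      At pear: go left to iris.
        iris is a leaf — visit iris.
      At pear: go right to bay.
        At bay: go left to reed.
          reed is a leaf — visit reed.
        At bay: go right to aster.
          At aster: go left to plum.
            plum is a leaf — visit plum.
          At aster: go right to daisy.
            At daisy: no left child.
            At daisy: go right to poppy.
              poppy is a leaf — visit poppy.
            Visit daisy.
          Visit aster.
        Visit bay.
      Visit pear.
    Visit lily.
  Visit fern.
Visit lime.
Full post-order sequence: sage, rye, tulip, fig, rose, iris, reed, plum, poppy, daisy, aster, bay, pear, lily, fern, lime.

8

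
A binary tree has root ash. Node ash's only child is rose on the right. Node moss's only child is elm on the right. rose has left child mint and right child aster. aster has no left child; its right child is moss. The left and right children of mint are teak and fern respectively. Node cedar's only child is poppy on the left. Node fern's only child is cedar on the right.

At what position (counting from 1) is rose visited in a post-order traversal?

9

Post-order visits the left subtree, then the right subtree, then the node.
At ash: no left child.
At ash: go right to rose.
  At rose: go left to mint.
    At mint: go left to teak.
      teak is a leaf — visit teak.
    At mint: go right to fern.
      At fern: no left child.
      At fern: go right to cedar.
        At cedar: go left to poppy.
          poppy is a leaf — visit poppy.
        At cedar: no right child.
        Visit cedar.
      Visit fern.
    Visit mint.
  At rose: go right to aster.
    At aster: no left child.
    At aster: go right to moss.
      At moss: no left child.
      At moss: go right to elm.
        elm is a leaf — visit elm.
      Visit moss.
    Visit aster.
  Visit rose.
Visit ash.
Full post-order sequence: teak, poppy, cedar, fern, mint, elm, moss, aster, rose, ash.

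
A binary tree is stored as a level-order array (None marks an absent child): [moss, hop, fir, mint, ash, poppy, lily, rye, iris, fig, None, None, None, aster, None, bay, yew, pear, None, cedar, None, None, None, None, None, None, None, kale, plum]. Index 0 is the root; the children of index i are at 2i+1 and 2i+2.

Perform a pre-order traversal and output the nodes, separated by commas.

moss, hop, mint, rye, bay, yew, iris, pear, ash, fig, cedar, fir, poppy, lily, aster, kale, plum

Pre-order visits the node, then its left subtree, then its right subtree.
Visit moss.
At moss: go left to hop.
  Visit hop.
  At hop: go left to mint.
    Visit mint.
    At mint: go left to rye.
      Visit rye.
      At rye: go left to bay.
        bay is a leaf — visit bay.
      At rye: go right to yew.
        yew is a leaf — visit yew.
    At mint: go right to iris.
      Visit iris.
      At iris: go left to pear.
        pear is a leaf — visit pear.
      At iris: no right child.
  At hop: go right to ash.
    Visit ash.
    At ash: go left to fig.
      Visit fig.
      At fig: go left to cedar.
        cedar is a leaf — visit cedar.
      At fig: no right child.
    At ash: no right child.
At moss: go right to fir.
  Visit fir.
  At fir: go left to poppy.
    poppy is a leaf — visit poppy.
  At fir: go right to lily.
    Visit lily.
    At lily: go left to aster.
      Visit aster.
      At aster: go left to kale.
        kale is a leaf — visit kale.
      At aster: go right to plum.
        plum is a leaf — visit plum.
    At lily: no right child.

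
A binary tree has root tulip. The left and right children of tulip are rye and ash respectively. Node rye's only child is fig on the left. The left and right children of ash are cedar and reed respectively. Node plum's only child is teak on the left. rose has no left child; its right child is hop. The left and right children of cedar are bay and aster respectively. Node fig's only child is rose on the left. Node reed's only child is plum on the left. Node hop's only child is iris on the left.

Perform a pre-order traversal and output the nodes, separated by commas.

Pre-order visits the node, then its left subtree, then its right subtree.
Visit tulip.
At tulip: go left to rye.
  Visit rye.
  At rye: go left to fig.
    Visit fig.
    At fig: go left to rose.
      Visit rose.
      At rose: no left child.
      At rose: go right to hop.
        Visit hop.
        At hop: go left to iris.
          iris is a leaf — visit iris.
        At hop: no right child.
    At fig: no right child.
  At rye: no right child.
At tulip: go right to ash.
  Visit ash.
  At ash: go left to cedar.
    Visit cedar.
    At cedar: go left to bay.
      bay is a leaf — visit bay.
    At cedar: go right to aster.
      aster is a leaf — visit aster.
  At ash: go right to reed.
    Visit reed.
    At reed: go left to plum.
      Visit plum.
      At plum: go left to teak.
        teak is a leaf — visit teak.
      At plum: no right child.
    At reed: no right child.

tulip, rye, fig, rose, hop, iris, ash, cedar, bay, aster, reed, plum, teak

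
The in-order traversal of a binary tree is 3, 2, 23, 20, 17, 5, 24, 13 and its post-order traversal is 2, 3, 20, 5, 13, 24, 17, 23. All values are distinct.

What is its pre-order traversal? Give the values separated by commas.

23, 3, 2, 17, 20, 24, 5, 13

The last element of post-order is the root; it splits in-order into left and right subtrees.
Root 23: left subtree has 2 nodes {3, 2}, right has 5 {20, 17, 5, 24, 13}.
  Root 3: left subtree has 0 nodes { }, right has 1 {2}.
  Root 17: left subtree has 1 node {20}, right has 3 {5, 24, 13}.
    Root 24: left subtree has 1 node {5}, right has 1 {13}.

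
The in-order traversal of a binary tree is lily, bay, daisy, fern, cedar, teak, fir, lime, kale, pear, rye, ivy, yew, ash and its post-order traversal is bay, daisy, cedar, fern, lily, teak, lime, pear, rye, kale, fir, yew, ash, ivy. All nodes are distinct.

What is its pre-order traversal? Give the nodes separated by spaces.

ivy fir teak lily fern daisy bay cedar kale lime rye pear ash yew

The last element of post-order is the root; it splits in-order into left and right subtrees.
Root ivy: left subtree has 11 nodes {lily, bay, daisy, fern, cedar, teak, fir, lime, kale, pear, rye}, right has 2 {yew, ash}.
  Root fir: left subtree has 6 nodes {lily, bay, daisy, fern, cedar, teak}, right has 4 {lime, kale, pear, rye}.
    Root teak: left subtree has 5 nodes {lily, bay, daisy, fern, cedar}, right has 0 { }.
      Root lily: left subtree has 0 nodes { }, right has 4 {bay, daisy, fern, cedar}.
        Root fern: left subtree has 2 nodes {bay, daisy}, right has 1 {cedar}.
          Root daisy: left subtree has 1 node {bay}, right has 0 { }.
    Root kale: left subtree has 1 node {lime}, right has 2 {pear, rye}.
      Root rye: left subtree has 1 node {pear}, right has 0 { }.
  Root ash: left subtree has 1 node {yew}, right has 0 { }.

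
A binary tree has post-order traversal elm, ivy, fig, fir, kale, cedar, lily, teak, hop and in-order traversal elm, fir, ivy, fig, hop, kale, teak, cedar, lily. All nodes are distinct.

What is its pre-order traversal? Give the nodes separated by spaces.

The last element of post-order is the root; it splits in-order into left and right subtrees.
Root hop: left subtree has 4 nodes {elm, fir, ivy, fig}, right has 4 {kale, teak, cedar, lily}.
  Root fir: left subtree has 1 node {elm}, right has 2 {ivy, fig}.
    Root fig: left subtree has 1 node {ivy}, right has 0 { }.
  Root teak: left subtree has 1 node {kale}, right has 2 {cedar, lily}.
    Root lily: left subtree has 1 node {cedar}, right has 0 { }.

hop fir elm fig ivy teak kale lily cedar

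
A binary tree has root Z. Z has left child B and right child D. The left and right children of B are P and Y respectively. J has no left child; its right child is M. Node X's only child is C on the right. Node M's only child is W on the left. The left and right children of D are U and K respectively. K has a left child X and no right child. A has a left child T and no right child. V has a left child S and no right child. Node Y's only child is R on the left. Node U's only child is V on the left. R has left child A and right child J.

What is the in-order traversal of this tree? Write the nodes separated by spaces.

P B T A R J W M Y Z S V U D X C K

In-order visits the left subtree, then the node, then the right subtree.
At Z: go left to B.
  At B: go left to P.
    P is a leaf — visit P.
  Visit B.
  At B: go right to Y.
    At Y: go left to R.
      At R: go left to A.
        At A: go left to T.
          T is a leaf — visit T.
        Visit A.
        At A: no right child.
      Visit R.
      At R: go right to J.
        At J: no left child.
        Visit J.
        At J: go right to M.
          At M: go left to W.
            W is a leaf — visit W.
          Visit M.
          At M: no right child.
    Visit Y.
    At Y: no right child.
Visit Z.
At Z: go right to D.
  At D: go left to U.
    At U: go left to V.
      At V: go left to S.
        S is a leaf — visit S.
      Visit V.
      At V: no right child.
    Visit U.
    At U: no right child.
  Visit D.
  At D: go right to K.
    At K: go left to X.
      At X: no left child.
      Visit X.
      At X: go right to C.
        C is a leaf — visit C.
    Visit K.
    At K: no right child.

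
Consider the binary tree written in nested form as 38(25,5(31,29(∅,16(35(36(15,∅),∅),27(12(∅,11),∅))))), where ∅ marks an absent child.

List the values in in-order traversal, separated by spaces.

In-order visits the left subtree, then the node, then the right subtree.
At 38: go left to 25.
  25 is a leaf — visit 25.
Visit 38.
At 38: go right to 5.
  At 5: go left to 31.
    31 is a leaf — visit 31.
  Visit 5.
  At 5: go right to 29.
    At 29: no left child.
    Visit 29.
    At 29: go right to 16.
      At 16: go left to 35.
        At 35: go left to 36.
          At 36: go left to 15.
            15 is a leaf — visit 15.
          Visit 36.
          At 36: no right child.
        Visit 35.
        At 35: no right child.
      Visit 16.
      At 16: go right to 27.
        At 27: go left to 12.
          At 12: no left child.
          Visit 12.
          At 12: go right to 11.
            11 is a leaf — visit 11.
        Visit 27.
        At 27: no right child.

25 38 31 5 29 15 36 35 16 12 11 27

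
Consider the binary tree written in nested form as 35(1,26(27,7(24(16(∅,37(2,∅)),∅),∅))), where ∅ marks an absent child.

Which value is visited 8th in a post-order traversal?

26

Post-order visits the left subtree, then the right subtree, then the node.
At 35: go left to 1.
  1 is a leaf — visit 1.
At 35: go right to 26.
  At 26: go left to 27.
    27 is a leaf — visit 27.
  At 26: go right to 7.
    At 7: go left to 24.
      At 24: go left to 16.
        At 16: no left child.
        At 16: go right to 37.
          At 37: go left to 2.
            2 is a leaf — visit 2.
          At 37: no right child.
          Visit 37.
        Visit 16.
      At 24: no right child.
      Visit 24.
    At 7: no right child.
    Visit 7.
  Visit 26.
Visit 35.
Full post-order sequence: 1, 27, 2, 37, 16, 24, 7, 26, 35.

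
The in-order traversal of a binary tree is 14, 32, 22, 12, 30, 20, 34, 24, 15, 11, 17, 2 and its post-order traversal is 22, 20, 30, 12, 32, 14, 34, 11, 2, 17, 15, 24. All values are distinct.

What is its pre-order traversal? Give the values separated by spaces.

24 34 14 32 12 22 30 20 15 17 11 2

The last element of post-order is the root; it splits in-order into left and right subtrees.
Root 24: left subtree has 7 nodes {14, 32, 22, 12, 30, 20, 34}, right has 4 {15, 11, 17, 2}.
  Root 34: left subtree has 6 nodes {14, 32, 22, 12, 30, 20}, right has 0 { }.
    Root 14: left subtree has 0 nodes { }, right has 5 {32, 22, 12, 30, 20}.
      Root 32: left subtree has 0 nodes { }, right has 4 {22, 12, 30, 20}.
        Root 12: left subtree has 1 node {22}, right has 2 {30, 20}.
          Root 30: left subtree has 0 nodes { }, right has 1 {20}.
  Root 15: left subtree has 0 nodes { }, right has 3 {11, 17, 2}.
    Root 17: left subtree has 1 node {11}, right has 1 {2}.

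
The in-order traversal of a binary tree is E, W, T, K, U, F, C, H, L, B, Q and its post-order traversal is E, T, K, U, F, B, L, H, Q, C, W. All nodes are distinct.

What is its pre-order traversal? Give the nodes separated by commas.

The last element of post-order is the root; it splits in-order into left and right subtrees.
Root W: left subtree has 1 node {E}, right has 9 {T, K, U, F, C, H, L, B, Q}.
  Root C: left subtree has 4 nodes {T, K, U, F}, right has 4 {H, L, B, Q}.
    Root F: left subtree has 3 nodes {T, K, U}, right has 0 { }.
      Root U: left subtree has 2 nodes {T, K}, right has 0 { }.
        Root K: left subtree has 1 node {T}, right has 0 { }.
    Root Q: left subtree has 3 nodes {H, L, B}, right has 0 { }.
      Root H: left subtree has 0 nodes { }, right has 2 {L, B}.
        Root L: left subtree has 0 nodes { }, right has 1 {B}.

W, E, C, F, U, K, T, Q, H, L, B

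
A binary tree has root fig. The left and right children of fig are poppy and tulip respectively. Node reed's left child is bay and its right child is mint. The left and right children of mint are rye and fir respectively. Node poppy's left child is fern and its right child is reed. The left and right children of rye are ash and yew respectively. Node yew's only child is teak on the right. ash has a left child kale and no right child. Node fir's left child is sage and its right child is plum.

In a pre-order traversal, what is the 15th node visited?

tulip

Pre-order visits the node, then its left subtree, then its right subtree.
Visit fig.
At fig: go left to poppy.
  Visit poppy.
  At poppy: go left to fern.
    fern is a leaf — visit fern.
  At poppy: go right to reed.
    Visit reed.
    At reed: go left to bay.
      bay is a leaf — visit bay.
    At reed: go right to mint.
      Visit mint.
      At mint: go left to rye.
        Visit rye.
        At rye: go left to ash.
          Visit ash.
          At ash: go left to kale.
            kale is a leaf — visit kale.
          At ash: no right child.
        At rye: go right to yew.
          Visit yew.
          At yew: no left child.
          At yew: go right to teak.
            teak is a leaf — visit teak.
      At mint: go right to fir.
        Visit fir.
        At fir: go left to sage.
          sage is a leaf — visit sage.
        At fir: go right to plum.
          plum is a leaf — visit plum.
At fig: go right to tulip.
  tulip is a leaf — visit tulip.
Full pre-order sequence: fig, poppy, fern, reed, bay, mint, rye, ash, kale, yew, teak, fir, sage, plum, tulip.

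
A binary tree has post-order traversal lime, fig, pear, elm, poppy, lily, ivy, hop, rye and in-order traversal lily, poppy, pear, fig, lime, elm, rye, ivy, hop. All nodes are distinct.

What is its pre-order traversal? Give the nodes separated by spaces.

rye lily poppy elm pear fig lime hop ivy

The last element of post-order is the root; it splits in-order into left and right subtrees.
Root rye: left subtree has 6 nodes {lily, poppy, pear, fig, lime, elm}, right has 2 {ivy, hop}.
  Root lily: left subtree has 0 nodes { }, right has 5 {poppy, pear, fig, lime, elm}.
    Root poppy: left subtree has 0 nodes { }, right has 4 {pear, fig, lime, elm}.
      Root elm: left subtree has 3 nodes {pear, fig, lime}, right has 0 { }.
        Root pear: left subtree has 0 nodes { }, right has 2 {fig, lime}.
          Root fig: left subtree has 0 nodes { }, right has 1 {lime}.
  Root hop: left subtree has 1 node {ivy}, right has 0 { }.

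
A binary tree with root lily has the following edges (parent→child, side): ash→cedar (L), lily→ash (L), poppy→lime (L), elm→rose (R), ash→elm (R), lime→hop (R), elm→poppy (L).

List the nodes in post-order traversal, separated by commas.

Post-order visits the left subtree, then the right subtree, then the node.
At lily: go left to ash.
  At ash: go left to cedar.
    cedar is a leaf — visit cedar.
  At ash: go right to elm.
    At elm: go left to poppy.
      At poppy: go left to lime.
        At lime: no left child.
        At lime: go right to hop.
          hop is a leaf — visit hop.
        Visit lime.
      At poppy: no right child.
      Visit poppy.
    At elm: go right to rose.
      rose is a leaf — visit rose.
    Visit elm.
  Visit ash.
At lily: no right child.
Visit lily.

cedar, hop, lime, poppy, rose, elm, ash, lily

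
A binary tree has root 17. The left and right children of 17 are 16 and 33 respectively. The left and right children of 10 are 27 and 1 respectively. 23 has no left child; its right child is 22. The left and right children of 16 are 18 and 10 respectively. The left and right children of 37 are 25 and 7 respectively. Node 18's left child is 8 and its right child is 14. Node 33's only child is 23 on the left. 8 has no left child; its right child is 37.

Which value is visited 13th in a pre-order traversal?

Pre-order visits the node, then its left subtree, then its right subtree.
Visit 17.
At 17: go left to 16.
  Visit 16.
  At 16: go left to 18.
    Visit 18.
    At 18: go left to 8.
      Visit 8.
      At 8: no left child.
      At 8: go right to 37.
        Visit 37.
        At 37: go left to 25.
          25 is a leaf — visit 25.
        At 37: go right to 7.
          7 is a leaf — visit 7.
    At 18: go right to 14.
      14 is a leaf — visit 14.
  At 16: go right to 10.
    Visit 10.
    At 10: go left to 27.
      27 is a leaf — visit 27.
    At 10: go right to 1.
      1 is a leaf — visit 1.
At 17: go right to 33.
  Visit 33.
  At 33: go left to 23.
    Visit 23.
    At 23: no left child.
    At 23: go right to 22.
      22 is a leaf — visit 22.
  At 33: no right child.
Full pre-order sequence: 17, 16, 18, 8, 37, 25, 7, 14, 10, 27, 1, 33, 23, 22.

23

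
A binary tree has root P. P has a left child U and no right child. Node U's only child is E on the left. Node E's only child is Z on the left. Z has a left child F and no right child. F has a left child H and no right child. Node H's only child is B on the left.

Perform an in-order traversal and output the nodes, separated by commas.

B, H, F, Z, E, U, P

In-order visits the left subtree, then the node, then the right subtree.
At P: go left to U.
  At U: go left to E.
    At E: go left to Z.
      At Z: go left to F.
        At F: go left to H.
          At H: go left to B.
            B is a leaf — visit B.
          Visit H.
          At H: no right child.
        Visit F.
        At F: no right child.
      Visit Z.
      At Z: no right child.
    Visit E.
    At E: no right child.
  Visit U.
  At U: no right child.
Visit P.
At P: no right child.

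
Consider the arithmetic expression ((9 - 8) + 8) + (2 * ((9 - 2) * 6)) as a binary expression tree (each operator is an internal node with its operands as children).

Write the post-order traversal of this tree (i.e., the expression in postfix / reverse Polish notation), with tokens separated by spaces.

9 8 - 8 + 2 9 2 - 6 * * +

Post-order on an expression tree gives postfix notation: for each operator, emit left operand, right operand, then the operator.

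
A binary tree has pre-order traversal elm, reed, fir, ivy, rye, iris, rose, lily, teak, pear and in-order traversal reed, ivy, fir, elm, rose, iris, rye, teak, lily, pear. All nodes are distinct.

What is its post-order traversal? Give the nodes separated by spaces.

ivy fir reed rose iris teak pear lily rye elm

The first element of pre-order is the root; it splits in-order into left and right subtrees.
Root elm: left subtree has 3 nodes {reed, ivy, fir}, right has 6 {rose, iris, rye, teak, lily, pear}.
  Root reed: left subtree has 0 nodes { }, right has 2 {ivy, fir}.
    Root fir: left subtree has 1 node {ivy}, right has 0 { }.
  Root rye: left subtree has 2 nodes {rose, iris}, right has 3 {teak, lily, pear}.
    Root iris: left subtree has 1 node {rose}, right has 0 { }.
    Root lily: left subtree has 1 node {teak}, right has 1 {pear}.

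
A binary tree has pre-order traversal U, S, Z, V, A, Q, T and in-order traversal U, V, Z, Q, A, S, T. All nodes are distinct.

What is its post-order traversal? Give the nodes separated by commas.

V, Q, A, Z, T, S, U

The first element of pre-order is the root; it splits in-order into left and right subtrees.
Root U: left subtree has 0 nodes { }, right has 6 {V, Z, Q, A, S, T}.
  Root S: left subtree has 4 nodes {V, Z, Q, A}, right has 1 {T}.
    Root Z: left subtree has 1 node {V}, right has 2 {Q, A}.
      Root A: left subtree has 1 node {Q}, right has 0 { }.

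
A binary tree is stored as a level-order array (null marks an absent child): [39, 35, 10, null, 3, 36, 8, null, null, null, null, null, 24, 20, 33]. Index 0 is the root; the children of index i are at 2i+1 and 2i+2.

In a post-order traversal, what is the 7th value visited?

Post-order visits the left subtree, then the right subtree, then the node.
At 39: go left to 35.
  At 35: no left child.
  At 35: go right to 3.
    3 is a leaf — visit 3.
  Visit 35.
At 39: go right to 10.
  At 10: go left to 36.
    At 36: no left child.
    At 36: go right to 24.
      24 is a leaf — visit 24.
    Visit 36.
  At 10: go right to 8.
    At 8: go left to 20.
      20 is a leaf — visit 20.
    At 8: go right to 33.
      33 is a leaf — visit 33.
    Visit 8.
  Visit 10.
Visit 39.
Full post-order sequence: 3, 35, 24, 36, 20, 33, 8, 10, 39.

8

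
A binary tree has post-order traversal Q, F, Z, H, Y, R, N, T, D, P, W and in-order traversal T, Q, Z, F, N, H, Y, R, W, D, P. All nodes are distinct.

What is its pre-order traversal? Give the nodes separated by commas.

The last element of post-order is the root; it splits in-order into left and right subtrees.
Root W: left subtree has 8 nodes {T, Q, Z, F, N, H, Y, R}, right has 2 {D, P}.
  Root T: left subtree has 0 nodes { }, right has 7 {Q, Z, F, N, H, Y, R}.
    Root N: left subtree has 3 nodes {Q, Z, F}, right has 3 {H, Y, R}.
      Root Z: left subtree has 1 node {Q}, right has 1 {F}.
      Root R: left subtree has 2 nodes {H, Y}, right has 0 { }.
        Root Y: left subtree has 1 node {H}, right has 0 { }.
  Root P: left subtree has 1 node {D}, right has 0 { }.

W, T, N, Z, Q, F, R, Y, H, P, D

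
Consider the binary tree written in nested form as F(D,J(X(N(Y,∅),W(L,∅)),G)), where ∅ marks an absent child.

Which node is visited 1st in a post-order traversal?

D

Post-order visits the left subtree, then the right subtree, then the node.
At F: go left to D.
  D is a leaf — visit D.
At F: go right to J.
  At J: go left to X.
    At X: go left to N.
      At N: go left to Y.
        Y is a leaf — visit Y.
      At N: no right child.
      Visit N.
    At X: go right to W.
      At W: go left to L.
        L is a leaf — visit L.
      At W: no right child.
      Visit W.
    Visit X.
  At J: go right to G.
    G is a leaf — visit G.
  Visit J.
Visit F.
Full post-order sequence: D, Y, N, L, W, X, G, J, F.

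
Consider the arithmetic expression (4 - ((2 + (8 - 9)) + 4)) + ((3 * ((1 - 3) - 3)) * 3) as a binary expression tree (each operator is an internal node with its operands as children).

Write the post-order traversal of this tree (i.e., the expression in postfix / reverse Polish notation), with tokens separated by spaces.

4 2 8 9 - + 4 + - 3 1 3 - 3 - * 3 * +

Post-order on an expression tree gives postfix notation: for each operator, emit left operand, right operand, then the operator.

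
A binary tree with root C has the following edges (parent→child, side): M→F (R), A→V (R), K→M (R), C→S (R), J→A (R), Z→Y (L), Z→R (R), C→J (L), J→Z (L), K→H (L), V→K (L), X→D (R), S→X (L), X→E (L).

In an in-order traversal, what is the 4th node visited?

J

In-order visits the left subtree, then the node, then the right subtree.
At C: go left to J.
  At J: go left to Z.
    At Z: go left to Y.
      Y is a leaf — visit Y.
    Visit Z.
    At Z: go right to R.
      R is a leaf — visit R.
  Visit J.
  At J: go right to A.
    At A: no left child.
    Visit A.
    At A: go right to V.
      At V: go left to K.
        At K: go left to H.
          H is a leaf — visit H.
        Visit K.
        At K: go right to M.
          At M: no left child.
          Visit M.
          At M: go right to F.
            F is a leaf — visit F.
      Visit V.
      At V: no right child.
Visit C.
At C: go right to S.
  At S: go left to X.
    At X: go left to E.
      E is a leaf — visit E.
    Visit X.
    At X: go right to D.
      D is a leaf — visit D.
  Visit S.
  At S: no right child.
Full in-order sequence: Y, Z, R, J, A, H, K, M, F, V, C, E, X, D, S.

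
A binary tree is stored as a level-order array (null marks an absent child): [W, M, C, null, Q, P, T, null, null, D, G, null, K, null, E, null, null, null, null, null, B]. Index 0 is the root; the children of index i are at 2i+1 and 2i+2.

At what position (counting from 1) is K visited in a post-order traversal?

6

Post-order visits the left subtree, then the right subtree, then the node.
At W: go left to M.
  At M: no left child.
  At M: go right to Q.
    At Q: go left to D.
      At D: no left child.
      At D: go right to B.
        B is a leaf — visit B.
      Visit D.
    At Q: go right to G.
      G is a leaf — visit G.
    Visit Q.
  Visit M.
At W: go right to C.
  At C: go left to P.
    At P: no left child.
    At P: go right to K.
      K is a leaf — visit K.
    Visit P.
  At C: go right to T.
    At T: no left child.
    At T: go right to E.
      E is a leaf — visit E.
    Visit T.
  Visit C.
Visit W.
Full post-order sequence: B, D, G, Q, M, K, P, E, T, C, W.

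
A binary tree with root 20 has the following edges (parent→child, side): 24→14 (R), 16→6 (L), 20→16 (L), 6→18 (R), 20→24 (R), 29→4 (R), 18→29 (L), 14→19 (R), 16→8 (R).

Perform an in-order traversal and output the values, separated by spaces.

6 29 4 18 16 8 20 24 14 19

In-order visits the left subtree, then the node, then the right subtree.
At 20: go left to 16.
  At 16: go left to 6.
    At 6: no left child.
    Visit 6.
    At 6: go right to 18.
      At 18: go left to 29.
        At 29: no left child.
        Visit 29.
        At 29: go right to 4.
          4 is a leaf — visit 4.
      Visit 18.
      At 18: no right child.
  Visit 16.
  At 16: go right to 8.
    8 is a leaf — visit 8.
Visit 20.
At 20: go right to 24.
  At 24: no left child.
  Visit 24.
  At 24: go right to 14.
    At 14: no left child.
    Visit 14.
    At 14: go right to 19.
      19 is a leaf — visit 19.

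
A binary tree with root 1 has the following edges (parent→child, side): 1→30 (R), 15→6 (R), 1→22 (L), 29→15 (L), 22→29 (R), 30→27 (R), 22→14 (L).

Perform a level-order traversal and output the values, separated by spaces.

1 22 30 14 29 27 15 6

Level-order visits nodes level by level from the root, left to right within each level.
Level 0: 1
Level 1: 22, 30
Level 2: 14, 29, 27
Level 3: 15
Level 4: 6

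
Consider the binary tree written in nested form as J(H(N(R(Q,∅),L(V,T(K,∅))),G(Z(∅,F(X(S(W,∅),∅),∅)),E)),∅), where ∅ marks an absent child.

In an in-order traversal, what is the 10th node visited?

In-order visits the left subtree, then the node, then the right subtree.
At J: go left to H.
  At H: go left to N.
    At N: go left to R.
      At R: go left to Q.
        Q is a leaf — visit Q.
      Visit R.
      At R: no right child.
    Visit N.
    At N: go right to L.
      At L: go left to V.
        V is a leaf — visit V.
      Visit L.
      At L: go right to T.
        At T: go left to K.
          K is a leaf — visit K.
        Visit T.
        At T: no right child.
  Visit H.
  At H: go right to G.
    At G: go left to Z.
      At Z: no left child.
      Visit Z.
      At Z: go right to F.
        At F: go left to X.
          At X: go left to S.
            At S: go left to W.
              W is a leaf — visit W.
            Visit S.
            At S: no right child.
          Visit X.
          At X: no right child.
        Visit F.
        At F: no right child.
    Visit G.
    At G: go right to E.
      E is a leaf — visit E.
Visit J.
At J: no right child.
Full in-order sequence: Q, R, N, V, L, K, T, H, Z, W, S, X, F, G, E, J.

W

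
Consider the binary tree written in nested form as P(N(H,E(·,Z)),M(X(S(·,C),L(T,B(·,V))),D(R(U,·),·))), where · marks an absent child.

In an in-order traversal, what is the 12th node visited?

V

In-order visits the left subtree, then the node, then the right subtree.
At P: go left to N.
  At N: go left to H.
    H is a leaf — visit H.
  Visit N.
  At N: go right to E.
    At E: no left child.
    Visit E.
    At E: go right to Z.
      Z is a leaf — visit Z.
Visit P.
At P: go right to M.
  At M: go left to X.
    At X: go left to S.
      At S: no left child.
      Visit S.
      At S: go right to C.
        C is a leaf — visit C.
    Visit X.
    At X: go right to L.
      At L: go left to T.
        T is a leaf — visit T.
      Visit L.
      At L: go right to B.
        At B: no left child.
        Visit B.
        At B: go right to V.
          V is a leaf — visit V.
  Visit M.
  At M: go right to D.
    At D: go left to R.
      At R: go left to U.
        U is a leaf — visit U.
      Visit R.
      At R: no right child.
    Visit D.
    At D: no right child.
Full in-order sequence: H, N, E, Z, P, S, C, X, T, L, B, V, M, U, R, D.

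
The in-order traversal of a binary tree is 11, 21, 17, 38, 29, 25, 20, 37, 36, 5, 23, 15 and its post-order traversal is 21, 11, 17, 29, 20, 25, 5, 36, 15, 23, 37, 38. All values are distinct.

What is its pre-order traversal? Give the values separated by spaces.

38 17 11 21 37 25 29 20 23 36 5 15

The last element of post-order is the root; it splits in-order into left and right subtrees.
Root 38: left subtree has 3 nodes {11, 21, 17}, right has 8 {29, 25, 20, 37, 36, 5, 23, 15}.
  Root 17: left subtree has 2 nodes {11, 21}, right has 0 { }.
    Root 11: left subtree has 0 nodes { }, right has 1 {21}.
  Root 37: left subtree has 3 nodes {29, 25, 20}, right has 4 {36, 5, 23, 15}.
    Root 25: left subtree has 1 node {29}, right has 1 {20}.
    Root 23: left subtree has 2 nodes {36, 5}, right has 1 {15}.
      Root 36: left subtree has 0 nodes { }, right has 1 {5}.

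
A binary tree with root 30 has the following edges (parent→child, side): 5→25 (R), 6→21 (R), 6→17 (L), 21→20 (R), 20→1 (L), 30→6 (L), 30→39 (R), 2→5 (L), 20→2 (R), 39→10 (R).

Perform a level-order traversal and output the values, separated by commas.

30, 6, 39, 17, 21, 10, 20, 1, 2, 5, 25

Level-order visits nodes level by level from the root, left to right within each level.
Level 0: 30
Level 1: 6, 39
Level 2: 17, 21, 10
Level 3: 20
Level 4: 1, 2
Level 5: 5
Level 6: 25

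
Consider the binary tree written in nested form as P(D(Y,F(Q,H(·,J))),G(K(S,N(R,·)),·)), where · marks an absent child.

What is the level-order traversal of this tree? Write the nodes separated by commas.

Level-order visits nodes level by level from the root, left to right within each level.
Level 0: P
Level 1: D, G
Level 2: Y, F, K
Level 3: Q, H, S, N
Level 4: J, R

P, D, G, Y, F, K, Q, H, S, N, J, R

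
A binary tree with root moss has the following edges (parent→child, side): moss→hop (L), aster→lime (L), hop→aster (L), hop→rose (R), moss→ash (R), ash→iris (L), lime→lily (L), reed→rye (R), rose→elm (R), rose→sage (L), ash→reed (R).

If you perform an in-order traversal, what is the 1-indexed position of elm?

7

In-order visits the left subtree, then the node, then the right subtree.
At moss: go left to hop.
  At hop: go left to aster.
    At aster: go left to lime.
      At lime: go left to lily.
        lily is a leaf — visit lily.
      Visit lime.
      At lime: no right child.
    Visit aster.
    At aster: no right child.
  Visit hop.
  At hop: go right to rose.
    At rose: go left to sage.
      sage is a leaf — visit sage.
    Visit rose.
    At rose: go right to elm.
      elm is a leaf — visit elm.
Visit moss.
At moss: go right to ash.
  At ash: go left to iris.
    iris is a leaf — visit iris.
  Visit ash.
  At ash: go right to reed.
    At reed: no left child.
    Visit reed.
    At reed: go right to rye.
      rye is a leaf — visit rye.
Full in-order sequence: lily, lime, aster, hop, sage, rose, elm, moss, iris, ash, reed, rye.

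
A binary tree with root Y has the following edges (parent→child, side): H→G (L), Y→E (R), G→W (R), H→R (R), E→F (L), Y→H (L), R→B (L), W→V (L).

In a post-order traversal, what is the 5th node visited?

Post-order visits the left subtree, then the right subtree, then the node.
At Y: go left to H.
  At H: go left to G.
    At G: no left child.
    At G: go right to W.
      At W: go left to V.
        V is a leaf — visit V.
      At W: no right child.
      Visit W.
    Visit G.
  At H: go right to R.
    At R: go left to B.
      B is a leaf — visit B.
    At R: no right child.
    Visit R.
  Visit H.
At Y: go right to E.
  At E: go left to F.
    F is a leaf — visit F.
  At E: no right child.
  Visit E.
Visit Y.
Full post-order sequence: V, W, G, B, R, H, F, E, Y.

R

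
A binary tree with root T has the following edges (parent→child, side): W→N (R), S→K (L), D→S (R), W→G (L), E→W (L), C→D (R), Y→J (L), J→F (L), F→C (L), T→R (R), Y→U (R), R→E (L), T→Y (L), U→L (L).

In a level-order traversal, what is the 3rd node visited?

R

Level-order visits nodes level by level from the root, left to right within each level.
Level 0: T
Level 1: Y, R
Level 2: J, U, E
Level 3: F, L, W
Level 4: C, G, N
Level 5: D
Level 6: S
Level 7: K
Full level-order sequence: T, Y, R, J, U, E, F, L, W, C, G, N, D, S, K.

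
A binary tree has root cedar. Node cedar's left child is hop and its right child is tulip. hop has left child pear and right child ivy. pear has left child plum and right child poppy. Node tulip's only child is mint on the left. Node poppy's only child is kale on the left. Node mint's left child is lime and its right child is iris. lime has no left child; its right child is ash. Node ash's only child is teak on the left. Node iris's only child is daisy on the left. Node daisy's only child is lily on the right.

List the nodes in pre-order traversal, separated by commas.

Pre-order visits the node, then its left subtree, then its right subtree.
Visit cedar.
At cedar: go left to hop.
  Visit hop.
  At hop: go left to pear.
    Visit pear.
    At pear: go left to plum.
      plum is a leaf — visit plum.
    At pear: go right to poppy.
      Visit poppy.
      At poppy: go left to kale.
        kale is a leaf — visit kale.
      At poppy: no right child.
  At hop: go right to ivy.
    ivy is a leaf — visit ivy.
At cedar: go right to tulip.
  Visit tulip.
  At tulip: go left to mint.
    Visit mint.
    At mint: go left to lime.
      Visit lime.
      At lime: no left child.
      At lime: go right to ash.
        Visit ash.
        At ash: go left to teak.
          teak is a leaf — visit teak.
        At ash: no right child.
    At mint: go right to iris.
      Visit iris.
      At iris: go left to daisy.
        Visit daisy.
        At daisy: no left child.
        At daisy: go right to lily.
          lily is a leaf — visit lily.
      At iris: no right child.
  At tulip: no right child.

cedar, hop, pear, plum, poppy, kale, ivy, tulip, mint, lime, ash, teak, iris, daisy, lily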